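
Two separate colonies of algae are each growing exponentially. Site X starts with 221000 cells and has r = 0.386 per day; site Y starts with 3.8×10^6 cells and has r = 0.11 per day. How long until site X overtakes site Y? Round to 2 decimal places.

10.31 days

Set 221000·e^(0.386t) = 3.8×10^6·e^(0.11t).
e^((0.386 − 0.11)t) = 3.8×10^6/221000 → e^(0.276·t) = 17.195.
0.276·t = ln(17.195) = 2.8446, so t = 2.8446/0.276 = 10.306.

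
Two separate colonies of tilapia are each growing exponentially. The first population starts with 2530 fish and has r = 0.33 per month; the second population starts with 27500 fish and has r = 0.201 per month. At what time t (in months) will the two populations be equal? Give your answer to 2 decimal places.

Set 2530·e^(0.33t) = 27500·e^(0.201t).
e^((0.33 − 0.201)t) = 27500/2530 → e^(0.129·t) = 10.87.
0.129·t = ln(10.87) = 2.386, so t = 2.386/0.129 = 18.496.

18.50 months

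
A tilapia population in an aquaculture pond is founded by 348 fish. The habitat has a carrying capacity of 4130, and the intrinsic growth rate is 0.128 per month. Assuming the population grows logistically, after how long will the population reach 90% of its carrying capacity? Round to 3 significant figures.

35.8 months

A = (K − N₀)/N₀ = (4130 − 348)/348 = 10.868.
Solve 4130/(1 + 10.868·e^(−0.128t)) = 3717: 1 + 10.868·e^(−0.128t) = 1.1111, so e^(−0.128t) = 0.0102239.
−0.128·t = ln(0.0102239) = -4.583, so t = 4.583/0.128 = 35.805.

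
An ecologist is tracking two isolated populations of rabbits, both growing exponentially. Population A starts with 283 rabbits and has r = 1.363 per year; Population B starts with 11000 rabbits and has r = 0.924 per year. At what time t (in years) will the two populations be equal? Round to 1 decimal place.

Set 283·e^(1.363t) = 11000·e^(0.924t).
e^((1.363 − 0.924)t) = 11000/283 → e^(0.439·t) = 38.869.
0.439·t = ln(38.869) = 3.6602, so t = 3.6602/0.439 = 8.3376.

8.3 years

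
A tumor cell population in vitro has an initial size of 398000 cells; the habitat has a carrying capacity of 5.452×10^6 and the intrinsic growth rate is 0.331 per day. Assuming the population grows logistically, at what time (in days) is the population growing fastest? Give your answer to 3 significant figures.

7.68 days

Logistic growth is fastest at N = K/2 = 2.726×10^6.
A = (K − N₀)/N₀ = 12.698. Set K/(1 + A·e^(−rt)) = K/2 → A·e^(−rt) = 1.
e^(−0.331t) = 1/12.698 = 0.0787495, so t = ln(12.698)/0.331 = 2.5415/0.331 = 7.6782.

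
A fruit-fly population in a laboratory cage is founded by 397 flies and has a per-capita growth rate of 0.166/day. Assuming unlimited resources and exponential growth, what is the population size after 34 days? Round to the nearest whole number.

112189 flies

N(t) = N₀·e^(rt) = 397 × e^(0.166×34) = 397 × e^5.644.
e^5.644 ≈ 282.59, so N ≈ 397 × 282.59 = 112189.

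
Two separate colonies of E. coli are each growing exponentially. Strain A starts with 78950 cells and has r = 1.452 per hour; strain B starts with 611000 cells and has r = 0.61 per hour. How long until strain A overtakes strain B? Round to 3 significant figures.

2.43 hours

Set 78950·e^(1.452t) = 611000·e^(0.61t).
e^((1.452 − 0.61)t) = 611000/78950 → e^(0.842·t) = 7.7391.
0.842·t = ln(7.7391) = 2.0463, so t = 2.0463/0.842 = 2.4303.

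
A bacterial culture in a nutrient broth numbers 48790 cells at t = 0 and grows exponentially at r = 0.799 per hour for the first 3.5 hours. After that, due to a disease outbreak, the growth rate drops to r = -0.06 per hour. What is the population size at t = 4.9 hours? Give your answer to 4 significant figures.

Phase 1: N(3.5) = 48790·e^(0.799×3.5) = 48790·e^2.796 = 799531.
Phase 2 runs for 4.9 − 3.5 = 1.4 hours at r = -0.06.
N(4.9) = 799531·e^(-0.06×1.4) = 799531·e^-0.084 = 735114.

735100 cells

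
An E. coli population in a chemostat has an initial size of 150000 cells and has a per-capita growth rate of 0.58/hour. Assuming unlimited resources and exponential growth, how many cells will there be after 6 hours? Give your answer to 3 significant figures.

N(t) = N₀·e^(rt) = 150000 × e^(0.58×6) = 150000 × e^3.48.
e^3.48 ≈ 32.46, so N ≈ 150000 × 32.46 = 4.868958×10^6.

4870000 cells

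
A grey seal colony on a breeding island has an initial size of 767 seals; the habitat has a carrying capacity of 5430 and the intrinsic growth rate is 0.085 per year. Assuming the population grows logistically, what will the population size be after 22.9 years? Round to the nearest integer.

A = (K − N₀)/N₀ = (5430 − 767)/767 = 6.0795.
N(t) = K/(1 + A·e^(−rt)) = 5430/(1 + 6.0795×e^(−0.085×22.9)).
e^(−1.947) = 0.14277; denominator = 1 + 6.0795×0.14277 = 1.868.
N = 5430/1.868 = 2906.86.

2907 seals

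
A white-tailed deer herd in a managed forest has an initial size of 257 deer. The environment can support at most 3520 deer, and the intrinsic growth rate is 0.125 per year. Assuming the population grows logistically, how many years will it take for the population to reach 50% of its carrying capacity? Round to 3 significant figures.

A = (K − N₀)/N₀ = (3520 − 257)/257 = 12.696.
Solve 3520/(1 + 12.696·e^(−0.125t)) = 1760: 1 + 12.696·e^(−0.125t) = 2, so e^(−0.125t) = 0.0787619.
−0.125·t = ln(0.0787619) = -2.5413, so t = 2.5413/0.125 = 20.331.

20.3 years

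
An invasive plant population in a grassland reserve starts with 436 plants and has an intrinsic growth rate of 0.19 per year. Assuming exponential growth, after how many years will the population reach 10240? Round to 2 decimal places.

Set N₀·e^(rt) = 10240: e^(0.19·t) = 10240/436 = 23.486.
0.19·t = ln(23.486) = 3.1564, so t = 3.1564/0.19 = 16.613.

16.61 years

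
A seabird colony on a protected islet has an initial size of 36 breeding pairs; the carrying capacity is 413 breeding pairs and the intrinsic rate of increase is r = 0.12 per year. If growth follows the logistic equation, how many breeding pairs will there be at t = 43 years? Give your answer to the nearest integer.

A = (K − N₀)/N₀ = (413 − 36)/36 = 10.472.
N(t) = K/(1 + A·e^(−rt)) = 413/(1 + 10.472×e^(−0.12×43)).
e^(−5.16) = 0.0057417; denominator = 1 + 10.472×0.0057417 = 1.0601.
N = 413/1.0601 = 389.575.

390 breeding pairs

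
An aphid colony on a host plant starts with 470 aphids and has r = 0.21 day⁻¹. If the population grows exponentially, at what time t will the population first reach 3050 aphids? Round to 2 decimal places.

Set N₀·e^(rt) = 3050: e^(0.21·t) = 3050/470 = 6.4894.
0.21·t = ln(6.4894) = 1.8702, so t = 1.8702/0.21 = 8.9055.

8.91 days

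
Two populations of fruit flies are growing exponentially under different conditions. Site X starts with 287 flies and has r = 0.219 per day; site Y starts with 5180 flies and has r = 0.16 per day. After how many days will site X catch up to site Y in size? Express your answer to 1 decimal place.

Set 287·e^(0.219t) = 5180·e^(0.16t).
e^((0.219 − 0.16)t) = 5180/287 → e^(0.059·t) = 18.049.
0.059·t = ln(18.049) = 2.8931, so t = 2.8931/0.059 = 49.035.

49.0 days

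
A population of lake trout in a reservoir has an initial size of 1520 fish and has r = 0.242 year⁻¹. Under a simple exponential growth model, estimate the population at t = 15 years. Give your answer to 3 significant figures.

57300 fish

N(t) = N₀·e^(rt) = 1520 × e^(0.242×15) = 1520 × e^3.63.
e^3.63 ≈ 37.713, so N ≈ 1520 × 37.713 = 57323.5.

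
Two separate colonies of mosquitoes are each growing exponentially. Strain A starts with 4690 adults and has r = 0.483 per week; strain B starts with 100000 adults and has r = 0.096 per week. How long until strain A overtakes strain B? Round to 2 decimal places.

7.91 weeks

Set 4690·e^(0.483t) = 100000·e^(0.096t).
e^((0.483 − 0.096)t) = 100000/4690 → e^(0.387·t) = 21.322.
0.387·t = ln(21.322) = 3.0597, so t = 3.0597/0.387 = 7.9063.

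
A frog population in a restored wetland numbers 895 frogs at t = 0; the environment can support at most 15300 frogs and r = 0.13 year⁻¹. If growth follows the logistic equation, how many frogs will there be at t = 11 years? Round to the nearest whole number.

3154 frogs

A = (K − N₀)/N₀ = (15300 − 895)/895 = 16.095.
N(t) = K/(1 + A·e^(−rt)) = 15300/(1 + 16.095×e^(−0.13×11)).
e^(−1.43) = 0.23931; denominator = 1 + 16.095×0.23931 = 4.8517.
N = 15300/4.8517 = 3153.55.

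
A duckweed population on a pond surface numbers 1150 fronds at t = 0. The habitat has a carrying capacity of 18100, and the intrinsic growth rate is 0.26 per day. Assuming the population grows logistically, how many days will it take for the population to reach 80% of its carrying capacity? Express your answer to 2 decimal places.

15.68 days

A = (K − N₀)/N₀ = (18100 − 1150)/1150 = 14.739.
Solve 18100/(1 + 14.739·e^(−0.26t)) = 14480: 1 + 14.739·e^(−0.26t) = 1.25, so e^(−0.26t) = 0.0169617.
−0.26·t = ln(0.0169617) = -4.0768, so t = 4.0768/0.26 = 15.68.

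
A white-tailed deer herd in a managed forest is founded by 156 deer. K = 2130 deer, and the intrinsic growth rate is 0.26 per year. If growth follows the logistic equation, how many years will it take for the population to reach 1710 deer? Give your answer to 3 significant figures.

A = (K − N₀)/N₀ = (2130 − 156)/156 = 12.654.
Solve 2130/(1 + 12.654·e^(−0.26t)) = 1710: 1 + 12.654·e^(−0.26t) = 1.2456, so e^(−0.26t) = 0.0194102.
−0.26·t = ln(0.0194102) = -3.942, so t = 3.942/0.26 = 15.161.

15.2 years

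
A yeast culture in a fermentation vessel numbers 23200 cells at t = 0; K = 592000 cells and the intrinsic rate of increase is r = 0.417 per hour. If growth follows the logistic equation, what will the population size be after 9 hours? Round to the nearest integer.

375906 cells

A = (K − N₀)/N₀ = (592000 − 23200)/23200 = 24.517.
N(t) = K/(1 + A·e^(−rt)) = 592000/(1 + 24.517×e^(−0.417×9)).
e^(−3.753) = 0.023447; denominator = 1 + 24.517×0.023447 = 1.5749.
N = 592000/1.5749 = 375906.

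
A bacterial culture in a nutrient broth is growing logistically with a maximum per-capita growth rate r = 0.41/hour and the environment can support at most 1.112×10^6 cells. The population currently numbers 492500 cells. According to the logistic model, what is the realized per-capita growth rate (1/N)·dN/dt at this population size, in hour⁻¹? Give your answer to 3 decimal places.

0.228 per hour

(1/N)·dN/dt = r(1 − N/K) = 0.41 × (1 − 492500/1.112×10^6).
= 0.41 × 0.5571 = 0.22841.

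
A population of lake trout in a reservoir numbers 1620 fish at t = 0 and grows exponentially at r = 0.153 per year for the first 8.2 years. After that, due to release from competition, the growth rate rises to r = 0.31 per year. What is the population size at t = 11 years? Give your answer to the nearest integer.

13532 fish

Phase 1: N(8.2) = 1620·e^(0.153×8.2) = 1620·e^1.255 = 5680.43.
Phase 2 runs for 11 − 8.2 = 2.8 years at r = 0.31.
N(11) = 5680.43·e^(0.31×2.8) = 5680.43·e^0.868 = 13531.6.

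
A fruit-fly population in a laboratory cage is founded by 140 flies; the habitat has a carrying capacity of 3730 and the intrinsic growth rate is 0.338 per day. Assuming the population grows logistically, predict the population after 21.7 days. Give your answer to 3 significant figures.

A = (K − N₀)/N₀ = (3730 − 140)/140 = 25.643.
N(t) = K/(1 + A·e^(−rt)) = 3730/(1 + 25.643×e^(−0.338×21.7)).
e^(−7.335) = 0.00065256; denominator = 1 + 25.643×0.00065256 = 1.0167.
N = 3730/1.0167 = 3668.61.

3670 flies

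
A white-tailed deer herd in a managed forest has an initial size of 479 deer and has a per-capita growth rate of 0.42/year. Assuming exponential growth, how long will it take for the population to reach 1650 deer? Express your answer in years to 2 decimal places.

2.94 years

Set N₀·e^(rt) = 1650: e^(0.42·t) = 1650/479 = 3.4447.
0.42·t = ln(3.4447) = 1.2368, so t = 1.2368/0.42 = 2.9448.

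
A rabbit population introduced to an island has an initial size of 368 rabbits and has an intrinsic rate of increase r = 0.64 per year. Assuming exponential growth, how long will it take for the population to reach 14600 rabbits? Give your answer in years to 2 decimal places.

Set N₀·e^(rt) = 14600: e^(0.64·t) = 14600/368 = 39.674.
0.64·t = ln(39.674) = 3.6807, so t = 3.6807/0.64 = 5.7511.

5.75 years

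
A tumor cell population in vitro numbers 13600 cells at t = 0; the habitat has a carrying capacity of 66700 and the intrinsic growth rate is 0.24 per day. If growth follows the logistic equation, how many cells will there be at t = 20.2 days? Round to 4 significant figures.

64720 cells

A = (K − N₀)/N₀ = (66700 − 13600)/13600 = 3.9044.
N(t) = K/(1 + A·e^(−rt)) = 66700/(1 + 3.9044×e^(−0.24×20.2)).
e^(−4.848) = 0.007844; denominator = 1 + 3.9044×0.007844 = 1.0306.
N = 66700/1.0306 = 64717.9.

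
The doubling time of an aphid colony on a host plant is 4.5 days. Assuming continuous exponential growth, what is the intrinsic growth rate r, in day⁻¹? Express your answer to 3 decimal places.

r = ln(2)/t_d = 0.6931/4.5 = 0.15403.

0.154 per day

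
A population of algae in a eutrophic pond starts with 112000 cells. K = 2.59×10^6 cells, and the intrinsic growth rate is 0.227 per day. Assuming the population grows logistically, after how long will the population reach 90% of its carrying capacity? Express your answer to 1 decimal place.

23.3 days

A = (K − N₀)/N₀ = (2.59×10^6 − 112000)/112000 = 22.125.
Solve 2.59×10^6/(1 + 22.125·e^(−0.227t)) = 2.331×10^6: 1 + 22.125·e^(−0.227t) = 1.1111, so e^(−0.227t) = 0.00502197.
−0.227·t = ln(0.00502197) = -5.2939, so t = 5.2939/0.227 = 23.321.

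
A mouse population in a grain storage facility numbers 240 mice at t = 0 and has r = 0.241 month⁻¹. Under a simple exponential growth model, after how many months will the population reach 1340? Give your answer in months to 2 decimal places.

Set N₀·e^(rt) = 1340: e^(0.241·t) = 1340/240 = 5.5833.
0.241·t = ln(5.5833) = 1.7198, so t = 1.7198/0.241 = 7.136.

7.14 months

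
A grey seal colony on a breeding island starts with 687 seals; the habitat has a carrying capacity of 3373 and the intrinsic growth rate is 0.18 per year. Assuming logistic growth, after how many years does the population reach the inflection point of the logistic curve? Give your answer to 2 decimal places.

Logistic growth is fastest at N = K/2 = 1686.5.
A = (K − N₀)/N₀ = 3.9098. Set K/(1 + A·e^(−rt)) = K/2 → A·e^(−rt) = 1.
e^(−0.18t) = 1/3.9098 = 0.255771, so t = ln(3.9098)/0.18 = 1.3635/0.18 = 7.5749.

7.57 years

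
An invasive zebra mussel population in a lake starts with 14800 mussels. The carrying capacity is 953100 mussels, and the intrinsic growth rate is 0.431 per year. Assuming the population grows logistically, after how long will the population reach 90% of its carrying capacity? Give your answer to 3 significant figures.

14.7 years

A = (K − N₀)/N₀ = (953100 − 14800)/14800 = 63.399.
Solve 953100/(1 + 63.399·e^(−0.431t)) = 857790: 1 + 63.399·e^(−0.431t) = 1.1111, so e^(−0.431t) = 0.00175258.
−0.431·t = ln(0.00175258) = -6.3467, so t = 6.3467/0.431 = 14.725.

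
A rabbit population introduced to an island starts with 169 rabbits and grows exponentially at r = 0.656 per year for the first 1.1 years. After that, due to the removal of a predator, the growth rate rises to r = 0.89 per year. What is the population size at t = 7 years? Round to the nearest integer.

66337 rabbits

Phase 1: N(1.1) = 169·e^(0.656×1.1) = 169·e^0.7216 = 347.755.
Phase 2 runs for 7 − 1.1 = 5.9 years at r = 0.89.
N(7) = 347.755·e^(0.89×5.9) = 347.755·e^5.251 = 66336.7.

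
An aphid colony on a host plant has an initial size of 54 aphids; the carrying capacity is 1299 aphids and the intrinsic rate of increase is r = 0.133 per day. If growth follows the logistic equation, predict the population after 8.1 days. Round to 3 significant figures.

A = (K − N₀)/N₀ = (1299 − 54)/54 = 23.056.
N(t) = K/(1 + A·e^(−rt)) = 1299/(1 + 23.056×e^(−0.133×8.1)).
e^(−1.077) = 0.34051; denominator = 1 + 23.056×0.34051 = 8.8507.
N = 1299/8.8507 = 146.768.

147 aphids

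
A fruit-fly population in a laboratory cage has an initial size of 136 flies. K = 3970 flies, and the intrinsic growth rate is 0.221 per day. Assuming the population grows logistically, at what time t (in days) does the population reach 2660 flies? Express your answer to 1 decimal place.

18.3 days

A = (K − N₀)/N₀ = (3970 − 136)/136 = 28.191.
Solve 3970/(1 + 28.191·e^(−0.221t)) = 2660: 1 + 28.191·e^(−0.221t) = 1.4925, so e^(−0.221t) = 0.0174693.
−0.221·t = ln(0.0174693) = -4.0473, so t = 4.0473/0.221 = 18.314.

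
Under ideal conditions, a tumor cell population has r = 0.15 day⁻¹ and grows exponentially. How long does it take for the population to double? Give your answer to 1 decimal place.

4.6 days

Doubling time t_d = ln(2)/r = 0.6931/0.15 = 4.621.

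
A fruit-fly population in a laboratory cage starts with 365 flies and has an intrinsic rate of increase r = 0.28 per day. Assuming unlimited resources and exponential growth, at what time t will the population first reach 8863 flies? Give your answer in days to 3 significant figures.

Set N₀·e^(rt) = 8863: e^(0.28·t) = 8863/365 = 24.282.
0.28·t = ln(24.282) = 3.1897, so t = 3.1897/0.28 = 11.392.

11.4 days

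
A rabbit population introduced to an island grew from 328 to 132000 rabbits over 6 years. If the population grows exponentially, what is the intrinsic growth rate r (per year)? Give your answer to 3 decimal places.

From N(t) = N₀·e^(rt): e^(r·6) = 132000/328 = 402.44.
r·6 = ln(402.44) = 5.9975, so r = 5.9975/6 = 0.99959.

1.000 per year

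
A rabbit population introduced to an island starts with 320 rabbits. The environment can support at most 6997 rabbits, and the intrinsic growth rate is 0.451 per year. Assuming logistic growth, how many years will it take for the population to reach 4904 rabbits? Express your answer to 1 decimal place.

A = (K − N₀)/N₀ = (6997 − 320)/320 = 20.866.
Solve 6997/(1 + 20.866·e^(−0.451t)) = 4904: 1 + 20.866·e^(−0.451t) = 1.4268, so e^(−0.451t) = 0.0204544.
−0.451·t = ln(0.0204544) = -3.8896, so t = 3.8896/0.451 = 8.6243.

8.6 years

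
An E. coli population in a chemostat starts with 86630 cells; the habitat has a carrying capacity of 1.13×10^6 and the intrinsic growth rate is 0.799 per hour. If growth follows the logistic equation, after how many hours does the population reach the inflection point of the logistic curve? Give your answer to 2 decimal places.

3.11 hours

Logistic growth is fastest at N = K/2 = 565000.
A = (K − N₀)/N₀ = 12.044. Set K/(1 + A·e^(−rt)) = K/2 → A·e^(−rt) = 1.
e^(−0.799t) = 1/12.044 = 0.083029, so t = ln(12.044)/0.799 = 2.4886/0.799 = 3.1146.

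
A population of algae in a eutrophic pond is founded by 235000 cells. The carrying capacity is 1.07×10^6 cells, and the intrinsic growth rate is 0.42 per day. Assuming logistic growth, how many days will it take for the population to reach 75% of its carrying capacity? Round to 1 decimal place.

A = (K − N₀)/N₀ = (1.07×10^6 − 235000)/235000 = 3.5532.
Solve 1.07×10^6/(1 + 3.5532·e^(−0.42t)) = 802500: 1 + 3.5532·e^(−0.42t) = 1.3333, so e^(−0.42t) = 0.0938124.
−0.42·t = ln(0.0938124) = -2.3665, so t = 2.3665/0.42 = 5.6344.

5.6 days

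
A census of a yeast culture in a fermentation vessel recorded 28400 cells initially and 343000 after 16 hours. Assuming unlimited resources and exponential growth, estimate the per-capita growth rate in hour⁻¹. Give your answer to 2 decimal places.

From N(t) = N₀·e^(rt): e^(r·16) = 343000/28400 = 12.077.
r·16 = ln(12.077) = 2.4913, so r = 2.4913/16 = 0.15571.

0.16 per hour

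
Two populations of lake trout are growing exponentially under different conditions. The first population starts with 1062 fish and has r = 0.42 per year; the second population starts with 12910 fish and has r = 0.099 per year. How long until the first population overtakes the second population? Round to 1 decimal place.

Set 1062·e^(0.42t) = 12910·e^(0.099t).
e^((0.42 − 0.099)t) = 12910/1062 → e^(0.321·t) = 12.156.
0.321·t = ln(12.156) = 2.4978, so t = 2.4978/0.321 = 7.7815.

7.8 years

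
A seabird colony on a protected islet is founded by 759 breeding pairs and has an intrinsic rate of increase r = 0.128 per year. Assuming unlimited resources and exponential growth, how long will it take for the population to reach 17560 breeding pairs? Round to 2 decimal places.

24.54 years

Set N₀·e^(rt) = 17560: e^(0.128·t) = 17560/759 = 23.136.
0.128·t = ln(23.136) = 3.1414, so t = 3.1414/0.128 = 24.542.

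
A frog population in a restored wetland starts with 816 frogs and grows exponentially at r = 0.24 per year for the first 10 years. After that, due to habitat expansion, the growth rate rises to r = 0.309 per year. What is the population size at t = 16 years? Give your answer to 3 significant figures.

Phase 1: N(10) = 816·e^(0.24×10) = 816·e^2.4 = 8994.91.
Phase 2 runs for 16 − 10 = 6 years at r = 0.309.
N(16) = 8994.91·e^(0.309×6) = 8994.91·e^1.854 = 57435.3.

57400 frogs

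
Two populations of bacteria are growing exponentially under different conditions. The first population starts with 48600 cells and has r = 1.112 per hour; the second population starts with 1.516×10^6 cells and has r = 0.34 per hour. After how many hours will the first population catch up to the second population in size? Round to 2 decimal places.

Set 48600·e^(1.112t) = 1.516×10^6·e^(0.34t).
e^((1.112 − 0.34)t) = 1.516×10^6/48600 → e^(0.772·t) = 31.193.
0.772·t = ln(31.193) = 3.4402, so t = 3.4402/0.772 = 4.4562.

4.46 hours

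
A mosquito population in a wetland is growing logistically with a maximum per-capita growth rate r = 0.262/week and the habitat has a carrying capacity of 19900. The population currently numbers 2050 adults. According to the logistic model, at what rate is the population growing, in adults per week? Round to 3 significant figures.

dN/dt = rN(1 − N/K) = 0.262 × 2050 × (1 − 2050/19900).
1 − 2050/19900 = 0.89698; dN/dt = 0.262 × 2050 × 0.89698 = 481.77.

482 adults per week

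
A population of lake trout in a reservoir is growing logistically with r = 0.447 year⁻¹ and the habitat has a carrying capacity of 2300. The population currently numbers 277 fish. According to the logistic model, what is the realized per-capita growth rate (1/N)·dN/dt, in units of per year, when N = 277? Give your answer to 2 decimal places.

(1/N)·dN/dt = r(1 − N/K) = 0.447 × (1 − 277/2300).
= 0.447 × 0.87957 = 0.39317.

0.39 per year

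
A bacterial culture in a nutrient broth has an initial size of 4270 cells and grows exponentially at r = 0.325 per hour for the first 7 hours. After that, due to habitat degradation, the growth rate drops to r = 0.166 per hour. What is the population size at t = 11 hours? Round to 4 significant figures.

Phase 1: N(7) = 4270·e^(0.325×7) = 4270·e^2.275 = 41538.2.
Phase 2 runs for 11 − 7 = 4 hours at r = 0.166.
N(11) = 41538.2·e^(0.166×4) = 41538.2·e^0.664 = 80689.9.

80690 cells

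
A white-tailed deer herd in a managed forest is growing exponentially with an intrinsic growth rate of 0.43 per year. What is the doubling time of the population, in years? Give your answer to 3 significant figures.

1.61 years

Doubling time t_d = ln(2)/r = 0.6931/0.43 = 1.612.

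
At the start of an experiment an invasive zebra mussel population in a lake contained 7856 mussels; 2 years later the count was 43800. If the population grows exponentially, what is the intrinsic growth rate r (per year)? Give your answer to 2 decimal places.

0.86 per year

From N(t) = N₀·e^(rt): e^(r·2) = 43800/7856 = 5.5754.
r·2 = ln(5.5754) = 1.7184, so r = 1.7184/2 = 0.85918.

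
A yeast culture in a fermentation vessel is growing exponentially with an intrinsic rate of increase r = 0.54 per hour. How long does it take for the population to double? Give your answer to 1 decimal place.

1.3 hours

Doubling time t_d = ln(2)/r = 0.6931/0.54 = 1.2836.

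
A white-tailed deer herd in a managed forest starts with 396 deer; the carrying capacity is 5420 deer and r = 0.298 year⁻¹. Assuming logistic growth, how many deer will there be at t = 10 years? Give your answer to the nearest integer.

3296 deer

A = (K − N₀)/N₀ = (5420 − 396)/396 = 12.687.
N(t) = K/(1 + A·e^(−rt)) = 5420/(1 + 12.687×e^(−0.298×10)).
e^(−2.98) = 0.050793; denominator = 1 + 12.687×0.050793 = 1.6444.
N = 5420/1.6444 = 3296.03.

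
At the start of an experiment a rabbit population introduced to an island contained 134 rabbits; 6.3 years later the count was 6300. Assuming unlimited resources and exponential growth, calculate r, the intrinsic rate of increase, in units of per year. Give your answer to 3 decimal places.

From N(t) = N₀·e^(rt): e^(r·6.3) = 6300/134 = 47.015.
r·6.3 = ln(47.015) = 3.8505, so r = 3.8505/6.3 = 0.61118.

0.611 per year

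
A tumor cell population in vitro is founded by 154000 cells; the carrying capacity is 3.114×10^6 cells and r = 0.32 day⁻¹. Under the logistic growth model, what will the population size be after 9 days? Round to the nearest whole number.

1497869 cells

A = (K − N₀)/N₀ = (3.114×10^6 − 154000)/154000 = 19.221.
N(t) = K/(1 + A·e^(−rt)) = 3.114×10^6/(1 + 19.221×e^(−0.32×9)).
e^(−2.88) = 0.056135; denominator = 1 + 19.221×0.056135 = 2.079.
N = 3.114×10^6/2.079 = 1.497869×10^6.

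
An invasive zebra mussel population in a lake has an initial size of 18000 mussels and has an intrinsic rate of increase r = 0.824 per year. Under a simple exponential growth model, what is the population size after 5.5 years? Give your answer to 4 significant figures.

N(t) = N₀·e^(rt) = 18000 × e^(0.824×5.5) = 18000 × e^4.532.
e^4.532 ≈ 92.944, so N ≈ 18000 × 92.944 = 1.672997×10^6.

1673000 mussels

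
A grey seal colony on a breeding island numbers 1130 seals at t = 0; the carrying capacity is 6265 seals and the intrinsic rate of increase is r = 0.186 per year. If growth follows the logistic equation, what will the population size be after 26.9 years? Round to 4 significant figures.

A = (K − N₀)/N₀ = (6265 − 1130)/1130 = 4.5442.
N(t) = K/(1 + A·e^(−rt)) = 6265/(1 + 4.5442×e^(−0.186×26.9)).
e^(−5.003) = 0.0067151; denominator = 1 + 4.5442×0.0067151 = 1.0305.
N = 6265/1.0305 = 6079.48.

6079 seals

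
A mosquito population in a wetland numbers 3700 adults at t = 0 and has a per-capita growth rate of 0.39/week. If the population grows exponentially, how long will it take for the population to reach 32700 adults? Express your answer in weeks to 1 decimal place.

5.6 weeks

Set N₀·e^(rt) = 32700: e^(0.39·t) = 32700/3700 = 8.8378.
0.39·t = ln(8.8378) = 2.179, so t = 2.179/0.39 = 5.5873.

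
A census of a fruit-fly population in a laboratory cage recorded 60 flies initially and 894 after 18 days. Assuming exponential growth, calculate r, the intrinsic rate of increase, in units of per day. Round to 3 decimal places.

0.150 per day

From N(t) = N₀·e^(rt): e^(r·18) = 894/60 = 14.9.
r·18 = ln(14.9) = 2.7014, so r = 2.7014/18 = 0.15008.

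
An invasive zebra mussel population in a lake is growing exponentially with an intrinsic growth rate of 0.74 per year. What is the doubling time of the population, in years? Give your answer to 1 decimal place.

0.9 years

Doubling time t_d = ln(2)/r = 0.6931/0.74 = 0.93669.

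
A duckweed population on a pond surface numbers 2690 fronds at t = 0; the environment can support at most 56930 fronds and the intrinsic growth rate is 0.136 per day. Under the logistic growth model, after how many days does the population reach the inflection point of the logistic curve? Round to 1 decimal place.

Logistic growth is fastest at N = K/2 = 28465.
A = (K − N₀)/N₀ = 20.164. Set K/(1 + A·e^(−rt)) = K/2 → A·e^(−rt) = 1.
e^(−0.136t) = 1/20.164 = 0.0495944, so t = ln(20.164)/0.136 = 3.0039/0.136 = 22.087.

22.1 days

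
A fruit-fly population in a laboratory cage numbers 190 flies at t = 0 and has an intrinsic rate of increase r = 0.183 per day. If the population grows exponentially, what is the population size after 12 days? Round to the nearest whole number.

N(t) = N₀·e^(rt) = 190 × e^(0.183×12) = 190 × e^2.196.
e^2.196 ≈ 8.989, so N ≈ 190 × 8.989 = 1707.91.

1708 flies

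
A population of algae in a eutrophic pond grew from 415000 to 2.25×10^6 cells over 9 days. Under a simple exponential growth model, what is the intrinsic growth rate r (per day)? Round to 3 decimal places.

0.188 per day

From N(t) = N₀·e^(rt): e^(r·9) = 2.25×10^6/415000 = 5.4217.
r·9 = ln(5.4217) = 1.6904, so r = 1.6904/9 = 0.18782.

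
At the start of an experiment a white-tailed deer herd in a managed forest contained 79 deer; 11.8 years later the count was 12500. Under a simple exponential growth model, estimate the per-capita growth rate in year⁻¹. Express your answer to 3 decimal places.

From N(t) = N₀·e^(rt): e^(r·11.8) = 12500/79 = 158.23.
r·11.8 = ln(158.23) = 5.064, so r = 5.064/11.8 = 0.42916.

0.429 per year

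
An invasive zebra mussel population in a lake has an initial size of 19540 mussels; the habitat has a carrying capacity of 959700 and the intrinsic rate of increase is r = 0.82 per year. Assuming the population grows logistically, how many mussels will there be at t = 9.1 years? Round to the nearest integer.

A = (K − N₀)/N₀ = (959700 − 19540)/19540 = 48.115.
N(t) = K/(1 + A·e^(−rt)) = 959700/(1 + 48.115×e^(−0.82×9.1)).
e^(−7.462) = 0.00057451; denominator = 1 + 48.115×0.00057451 = 1.0276.
N = 959700/1.0276 = 933885.

933885 mussels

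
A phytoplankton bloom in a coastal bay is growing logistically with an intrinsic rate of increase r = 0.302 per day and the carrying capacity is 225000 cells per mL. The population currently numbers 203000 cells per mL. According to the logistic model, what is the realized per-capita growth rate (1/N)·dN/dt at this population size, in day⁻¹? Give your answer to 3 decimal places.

0.030 per day

(1/N)·dN/dt = r(1 − N/K) = 0.302 × (1 − 203000/225000).
= 0.302 × 0.097778 = 0.029529.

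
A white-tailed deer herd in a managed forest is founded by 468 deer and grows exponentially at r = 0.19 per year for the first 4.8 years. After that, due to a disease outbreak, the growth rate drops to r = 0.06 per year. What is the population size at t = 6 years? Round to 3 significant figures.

1250 deer

Phase 1: N(4.8) = 468·e^(0.19×4.8) = 468·e^0.912 = 1164.99.
Phase 2 runs for 6 − 4.8 = 1.2 years at r = 0.06.
N(6) = 1164.99·e^(0.06×1.2) = 1164.99·e^0.072 = 1251.96.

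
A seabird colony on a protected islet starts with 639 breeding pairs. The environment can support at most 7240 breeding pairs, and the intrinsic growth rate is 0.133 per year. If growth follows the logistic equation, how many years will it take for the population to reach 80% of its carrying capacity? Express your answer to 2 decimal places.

A = (K − N₀)/N₀ = (7240 − 639)/639 = 10.33.
Solve 7240/(1 + 10.33·e^(−0.133t)) = 5792: 1 + 10.33·e^(−0.133t) = 1.25, so e^(−0.133t) = 0.0242009.
−0.133·t = ln(0.0242009) = -3.7214, so t = 3.7214/0.133 = 27.98.

27.98 years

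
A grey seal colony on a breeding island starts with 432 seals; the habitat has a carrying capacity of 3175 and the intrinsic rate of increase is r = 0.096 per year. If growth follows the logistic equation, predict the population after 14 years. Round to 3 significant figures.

A = (K − N₀)/N₀ = (3175 − 432)/432 = 6.3495.
N(t) = K/(1 + A·e^(−rt)) = 3175/(1 + 6.3495×e^(−0.096×14)).
e^(−1.344) = 0.2608; denominator = 1 + 6.3495×0.2608 = 2.656.
N = 3175/2.656 = 1195.42.

1200 seals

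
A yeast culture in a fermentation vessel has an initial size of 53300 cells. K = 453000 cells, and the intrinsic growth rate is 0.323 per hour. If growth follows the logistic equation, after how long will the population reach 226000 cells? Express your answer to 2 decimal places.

A = (K − N₀)/N₀ = (453000 − 53300)/53300 = 7.4991.
Solve 453000/(1 + 7.4991·e^(−0.323t)) = 226000: 1 + 7.4991·e^(−0.323t) = 2.0044, so e^(−0.323t) = 0.13394.
−0.323·t = ln(0.13394) = -2.0104, so t = 2.0104/0.323 = 6.224.

6.22 hours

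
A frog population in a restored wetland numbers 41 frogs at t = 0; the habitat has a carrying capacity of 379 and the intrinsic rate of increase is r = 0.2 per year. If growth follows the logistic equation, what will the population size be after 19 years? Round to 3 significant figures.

320 frogs

A = (K − N₀)/N₀ = (379 − 41)/41 = 8.2439.
N(t) = K/(1 + A·e^(−rt)) = 379/(1 + 8.2439×e^(−0.2×19)).
e^(−3.8) = 0.022371; denominator = 1 + 8.2439×0.022371 = 1.1844.
N = 379/1.1844 = 319.987.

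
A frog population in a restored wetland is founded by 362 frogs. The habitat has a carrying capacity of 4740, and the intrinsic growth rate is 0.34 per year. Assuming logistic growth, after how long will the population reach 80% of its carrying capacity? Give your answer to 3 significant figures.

11.4 years

A = (K − N₀)/N₀ = (4740 − 362)/362 = 12.094.
Solve 4740/(1 + 12.094·e^(−0.34t)) = 3792: 1 + 12.094·e^(−0.34t) = 1.25, so e^(−0.34t) = 0.0206715.
−0.34·t = ln(0.0206715) = -3.879, so t = 3.879/0.34 = 11.409.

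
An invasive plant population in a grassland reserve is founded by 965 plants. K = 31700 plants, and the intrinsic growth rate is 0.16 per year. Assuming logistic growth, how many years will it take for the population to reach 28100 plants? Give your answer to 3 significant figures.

34.5 years

A = (K − N₀)/N₀ = (31700 − 965)/965 = 31.85.
Solve 31700/(1 + 31.85·e^(−0.16t)) = 28100: 1 + 31.85·e^(−0.16t) = 1.1281, so e^(−0.16t) = 0.00402245.
−0.16·t = ln(0.00402245) = -5.5159, so t = 5.5159/0.16 = 34.474.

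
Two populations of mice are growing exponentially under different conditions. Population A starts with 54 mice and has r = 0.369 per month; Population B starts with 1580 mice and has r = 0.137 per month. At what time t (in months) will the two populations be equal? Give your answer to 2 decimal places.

14.55 months

Set 54·e^(0.369t) = 1580·e^(0.137t).
e^((0.369 − 0.137)t) = 1580/54 → e^(0.232·t) = 29.259.
0.232·t = ln(29.259) = 3.3762, so t = 3.3762/0.232 = 14.553.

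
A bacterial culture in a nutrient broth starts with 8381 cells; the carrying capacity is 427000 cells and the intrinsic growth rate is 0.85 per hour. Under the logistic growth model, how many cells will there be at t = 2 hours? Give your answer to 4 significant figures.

42170 cells

A = (K − N₀)/N₀ = (427000 − 8381)/8381 = 49.949.
N(t) = K/(1 + A·e^(−rt)) = 427000/(1 + 49.949×e^(−0.85×2)).
e^(−1.7) = 0.18268; denominator = 1 + 49.949×0.18268 = 10.125.
N = 427000/10.125 = 42173.7.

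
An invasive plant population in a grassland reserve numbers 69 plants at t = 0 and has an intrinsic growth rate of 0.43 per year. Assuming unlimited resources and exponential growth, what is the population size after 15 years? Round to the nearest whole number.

N(t) = N₀·e^(rt) = 69 × e^(0.43×15) = 69 × e^6.45.
e^6.45 ≈ 632.7, so N ≈ 69 × 632.7 = 43656.5.

43656 plants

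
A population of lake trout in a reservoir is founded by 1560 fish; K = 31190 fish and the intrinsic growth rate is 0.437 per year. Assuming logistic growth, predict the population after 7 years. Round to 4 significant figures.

A = (K − N₀)/N₀ = (31190 − 1560)/1560 = 18.994.
N(t) = K/(1 + A·e^(−rt)) = 31190/(1 + 18.994×e^(−0.437×7)).
e^(−3.059) = 0.046935; denominator = 1 + 18.994×0.046935 = 1.8915.
N = 31190/1.8915 = 16489.9.

16490 fish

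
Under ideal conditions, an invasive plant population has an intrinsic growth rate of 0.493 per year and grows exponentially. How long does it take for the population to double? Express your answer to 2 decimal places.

1.41 years

Doubling time t_d = ln(2)/r = 0.6931/0.493 = 1.406.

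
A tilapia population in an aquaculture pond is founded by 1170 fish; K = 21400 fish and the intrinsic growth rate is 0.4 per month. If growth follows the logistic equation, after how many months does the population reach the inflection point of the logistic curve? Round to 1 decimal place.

Logistic growth is fastest at N = K/2 = 10700.
A = (K − N₀)/N₀ = 17.291. Set K/(1 + A·e^(−rt)) = K/2 → A·e^(−rt) = 1.
e^(−0.4t) = 1/17.291 = 0.0578349, so t = ln(17.291)/0.4 = 2.8502/0.4 = 7.1254.

7.1 months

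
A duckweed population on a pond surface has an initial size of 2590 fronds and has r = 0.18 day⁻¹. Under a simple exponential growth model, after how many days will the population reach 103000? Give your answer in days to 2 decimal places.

20.46 days

Set N₀·e^(rt) = 103000: e^(0.18·t) = 103000/2590 = 39.768.
0.18·t = ln(39.768) = 3.6831, so t = 3.6831/0.18 = 20.462.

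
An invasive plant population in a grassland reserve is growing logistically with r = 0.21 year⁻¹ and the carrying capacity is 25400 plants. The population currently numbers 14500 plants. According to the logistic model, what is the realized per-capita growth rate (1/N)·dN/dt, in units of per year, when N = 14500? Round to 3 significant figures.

0.0901 per year

(1/N)·dN/dt = r(1 − N/K) = 0.21 × (1 − 14500/25400).
= 0.21 × 0.42913 = 0.090118.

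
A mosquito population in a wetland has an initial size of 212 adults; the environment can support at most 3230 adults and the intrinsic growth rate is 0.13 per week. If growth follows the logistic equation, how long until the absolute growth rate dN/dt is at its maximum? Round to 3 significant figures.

20.4 weeks

Logistic growth is fastest at N = K/2 = 1615.
A = (K − N₀)/N₀ = 14.236. Set K/(1 + A·e^(−rt)) = K/2 → A·e^(−rt) = 1.
e^(−0.13t) = 1/14.236 = 0.0702452, so t = ln(14.236)/0.13 = 2.6558/0.13 = 20.429.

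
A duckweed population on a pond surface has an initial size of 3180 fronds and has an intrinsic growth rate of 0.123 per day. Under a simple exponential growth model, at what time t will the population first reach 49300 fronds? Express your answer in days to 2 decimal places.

22.28 days

Set N₀·e^(rt) = 49300: e^(0.123·t) = 49300/3180 = 15.503.
0.123·t = ln(15.503) = 2.741, so t = 2.741/0.123 = 22.285.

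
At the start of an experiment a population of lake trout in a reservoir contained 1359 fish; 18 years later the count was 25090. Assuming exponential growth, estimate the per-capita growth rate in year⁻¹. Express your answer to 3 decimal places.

0.162 per year

From N(t) = N₀·e^(rt): e^(r·18) = 25090/1359 = 18.462.
r·18 = ln(18.462) = 2.9157, so r = 2.9157/18 = 0.16198.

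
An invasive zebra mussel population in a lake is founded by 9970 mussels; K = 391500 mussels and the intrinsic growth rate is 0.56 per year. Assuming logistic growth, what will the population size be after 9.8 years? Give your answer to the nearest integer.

A = (K − N₀)/N₀ = (391500 − 9970)/9970 = 38.268.
N(t) = K/(1 + A·e^(−rt)) = 391500/(1 + 38.268×e^(−0.56×9.8)).
e^(−5.488) = 0.0041361; denominator = 1 + 38.268×0.0041361 = 1.1583.
N = 391500/1.1583 = 338001.

338001 mussels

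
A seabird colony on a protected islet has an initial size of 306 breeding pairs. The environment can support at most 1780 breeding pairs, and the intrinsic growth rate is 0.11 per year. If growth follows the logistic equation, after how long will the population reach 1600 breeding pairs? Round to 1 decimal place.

34.2 years

A = (K − N₀)/N₀ = (1780 − 306)/306 = 4.817.
Solve 1780/(1 + 4.817·e^(−0.11t)) = 1600: 1 + 4.817·e^(−0.11t) = 1.1125, so e^(−0.11t) = 0.0233548.
−0.11·t = ln(0.0233548) = -3.757, so t = 3.757/0.11 = 34.154.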